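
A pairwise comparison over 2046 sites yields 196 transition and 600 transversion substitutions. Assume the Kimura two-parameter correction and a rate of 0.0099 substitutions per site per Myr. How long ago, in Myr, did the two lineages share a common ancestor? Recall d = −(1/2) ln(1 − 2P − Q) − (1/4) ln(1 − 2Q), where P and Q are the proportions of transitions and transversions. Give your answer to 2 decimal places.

27.90

P = 196/2046 ≈ 0.095797 and Q = 600/2046 ≈ 0.293255.
Under the Kimura two-parameter model, d = −½ ln(1 − 2P − Q) − ¼ ln(1 − 2Q).
1 − 2P − Q = 0.515151, giving −½ ln(0.515151) = 0.331648.
1 − 2Q = 0.41349, giving −¼ ln(0.41349) = 0.220780.
d = 0.331648 + 0.220780 = 0.552428.
Under a molecular clock d = 2μt, so t = d/(2μ) = 0.552428 / (2 × 0.0099) = 27.90 Myr.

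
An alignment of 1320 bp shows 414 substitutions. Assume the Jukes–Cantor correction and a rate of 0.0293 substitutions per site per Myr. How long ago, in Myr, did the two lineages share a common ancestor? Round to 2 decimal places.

6.93

p = 414/1320 ≈ 0.313636.
d = −(3/4) ln(1 − 4p/3) = −0.75 ln(1 − 0.418181) = −0.75 ln(0.581819)
  = −0.75 × (-0.541596) = 0.406197 substitutions/site.
Under a molecular clock d = 2μt, so t = d/(2μ) = 0.406197 / (2 × 0.0293) = 6.93 Myr.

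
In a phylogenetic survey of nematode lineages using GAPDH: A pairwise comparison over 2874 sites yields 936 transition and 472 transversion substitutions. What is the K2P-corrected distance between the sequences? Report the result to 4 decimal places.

0.9448

P = 936/2874 ≈ 0.325678 and Q = 472/2874 ≈ 0.164231.
Under the Kimura two-parameter model, d = −½ ln(1 − 2P − Q) − ¼ ln(1 − 2Q).
1 − 2P − Q = 0.184413, giving −½ ln(0.184413) = 0.845289.
1 − 2Q = 0.671538, giving −¼ ln(0.671538) = 0.099546.
d = 0.845289 + 0.099546 = 0.944835.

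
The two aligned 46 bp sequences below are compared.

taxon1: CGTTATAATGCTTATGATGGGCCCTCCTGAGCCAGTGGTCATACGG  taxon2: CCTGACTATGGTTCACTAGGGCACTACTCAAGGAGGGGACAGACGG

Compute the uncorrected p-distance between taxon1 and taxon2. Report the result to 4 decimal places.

0.4130

The sequences differ at 19 of 46 positions.
p = 19/46 = 0.413043… ≈ 0.4130 (to 4 d.p.).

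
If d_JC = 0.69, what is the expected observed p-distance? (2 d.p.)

0.45

p = (3/4)(1 − e^(−4d/3)) = 0.75 × (1 − e^(-0.92)) = 0.75 × (1 − 0.398519) = 0.451111.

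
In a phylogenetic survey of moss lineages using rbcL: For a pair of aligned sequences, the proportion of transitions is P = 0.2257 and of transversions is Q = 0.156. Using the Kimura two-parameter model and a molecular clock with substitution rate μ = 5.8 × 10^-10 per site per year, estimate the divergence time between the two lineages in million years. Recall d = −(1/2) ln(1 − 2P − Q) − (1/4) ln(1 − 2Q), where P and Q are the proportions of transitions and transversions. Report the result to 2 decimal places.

483.60

Under the Kimura two-parameter model, d = −½ ln(1 − 2P − Q) − ¼ ln(1 − 2Q).
1 − 2P − Q = 0.3926, giving −½ ln(0.3926) = 0.467482.
1 − 2Q = 0.688, giving −¼ ln(0.688) = 0.093492.
d = 0.467482 + 0.093492 = 0.560974.
Under a molecular clock d = 2μt, so t = d/(2μ) = 0.560974 / (2 × 5.8 × 10^-10) = 483.60 million years.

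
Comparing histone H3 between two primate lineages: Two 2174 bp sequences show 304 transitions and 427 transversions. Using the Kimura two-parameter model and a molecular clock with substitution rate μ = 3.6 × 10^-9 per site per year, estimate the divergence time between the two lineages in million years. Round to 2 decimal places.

P = 304/2174 ≈ 0.139834 and Q = 427/2174 ≈ 0.196412.
Under the Kimura two-parameter model, d = −½ ln(1 − 2P − Q) − ¼ ln(1 − 2Q).
1 − 2P − Q = 0.52392, giving −½ ln(0.52392) = 0.323208.
1 − 2Q = 0.607176, giving −¼ ln(0.607176) = 0.124734.
d = 0.323208 + 0.124734 = 0.447942.
Under a molecular clock d = 2μt, so t = d/(2μ) = 0.447942 / (2 × 3.6 × 10^-9) = 62.21 million years.

62.21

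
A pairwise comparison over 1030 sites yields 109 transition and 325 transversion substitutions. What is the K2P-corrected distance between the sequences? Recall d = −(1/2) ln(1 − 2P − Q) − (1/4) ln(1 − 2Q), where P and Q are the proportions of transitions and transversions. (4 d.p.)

P = 109/1030 ≈ 0.105825 and Q = 325/1030 ≈ 0.315534.
Under the Kimura two-parameter model, d = −½ ln(1 − 2P − Q) − ¼ ln(1 − 2Q).
1 − 2P − Q = 0.472816, giving −½ ln(0.472816) = 0.374524.
1 − 2Q = 0.368932, giving −¼ ln(0.368932) = 0.249286.
d = 0.374524 + 0.249286 = 0.623810.

0.6238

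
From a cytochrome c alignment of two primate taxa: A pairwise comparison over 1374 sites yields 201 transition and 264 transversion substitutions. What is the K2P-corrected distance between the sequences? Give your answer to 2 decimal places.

P = 201/1374 ≈ 0.146288 and Q = 264/1374 ≈ 0.19214.
Under the Kimura two-parameter model, d = −½ ln(1 − 2P − Q) − ¼ ln(1 − 2Q).
1 − 2P − Q = 0.515284, giving −½ ln(0.515284) = 0.331519.
1 − 2Q = 0.61572, giving −¼ ln(0.61572) = 0.121241.
d = 0.331519 + 0.121241 = 0.452760.

0.45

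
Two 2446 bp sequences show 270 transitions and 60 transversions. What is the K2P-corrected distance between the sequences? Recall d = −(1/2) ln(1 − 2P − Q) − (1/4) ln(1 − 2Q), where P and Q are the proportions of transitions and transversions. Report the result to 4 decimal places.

P = 270/2446 ≈ 0.110384 and Q = 60/2446 ≈ 0.02453.
Under the Kimura two-parameter model, d = −½ ln(1 − 2P − Q) − ¼ ln(1 − 2Q).
1 − 2P − Q = 0.754702, giving −½ ln(0.754702) = 0.140716.
1 − 2Q = 0.95094, giving −¼ ln(0.95094) = 0.012576.
d = 0.140716 + 0.012576 = 0.153292.

0.1533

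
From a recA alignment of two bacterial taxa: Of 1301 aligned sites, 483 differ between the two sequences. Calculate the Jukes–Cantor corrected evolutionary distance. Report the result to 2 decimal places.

0.51

p = 483/1301 ≈ 0.371253.
d = −(3/4) ln(1 − 4p/3) = −0.75 ln(1 − 0.495004) = −0.75 ln(0.504996)
  = −0.75 × (-0.683205) = 0.512404 substitutions/site.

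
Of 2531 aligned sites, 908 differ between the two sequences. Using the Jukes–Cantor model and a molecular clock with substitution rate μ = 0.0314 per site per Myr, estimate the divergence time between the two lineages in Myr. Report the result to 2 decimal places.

p = 908/2531 ≈ 0.358751.
d = −(3/4) ln(1 − 4p/3) = −0.75 ln(1 − 0.478335) = −0.75 ln(0.521665)
  = −0.75 × (-0.650730) = 0.488048 substitutions/site.
Under a molecular clock d = 2μt, so t = d/(2μ) = 0.488048 / (2 × 0.0314) = 7.77 Myr.

7.77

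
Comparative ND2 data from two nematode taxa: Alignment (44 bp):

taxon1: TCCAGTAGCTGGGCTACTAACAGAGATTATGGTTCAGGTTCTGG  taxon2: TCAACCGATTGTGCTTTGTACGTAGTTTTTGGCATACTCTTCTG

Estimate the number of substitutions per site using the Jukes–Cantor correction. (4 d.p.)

0.9745

The sequences differ at 24 of 44 sites, so p = 24/44 ≈ 0.545455.
d = −(3/4) ln(1 − 4p/3) = −0.75 ln(1 − 0.727273) = −0.75 ln(0.272727)
  = −0.75 × (-1.299284) = 0.974463 substitutions/site.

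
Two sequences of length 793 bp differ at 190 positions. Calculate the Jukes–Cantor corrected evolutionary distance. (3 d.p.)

p = 190/793 ≈ 0.239596.
d = −(3/4) ln(1 − 4p/3) = −0.75 ln(1 − 0.319461) = −0.75 ln(0.680539)
  = −0.75 × (-0.384870) = 0.288653 substitutions/site.

0.289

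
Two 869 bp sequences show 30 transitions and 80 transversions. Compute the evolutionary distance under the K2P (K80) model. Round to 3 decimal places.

0.139

P = 30/869 ≈ 0.034522 and Q = 80/869 ≈ 0.09206.
Under the Kimura two-parameter model, d = −½ ln(1 − 2P − Q) − ¼ ln(1 − 2Q).
1 − 2P − Q = 0.838896, giving −½ ln(0.838896) = 0.087834.
1 − 2Q = 0.81588, giving −¼ ln(0.81588) = 0.050872.
d = 0.087834 + 0.050872 = 0.138706.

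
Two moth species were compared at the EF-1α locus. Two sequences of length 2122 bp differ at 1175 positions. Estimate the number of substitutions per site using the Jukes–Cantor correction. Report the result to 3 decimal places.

p = 1175/2122 ≈ 0.553723.
d = −(3/4) ln(1 − 4p/3) = −0.75 ln(1 − 0.738297) = −0.75 ln(0.261703)
  = −0.75 × (-1.340545) = 1.005409 substitutions/site.

1.005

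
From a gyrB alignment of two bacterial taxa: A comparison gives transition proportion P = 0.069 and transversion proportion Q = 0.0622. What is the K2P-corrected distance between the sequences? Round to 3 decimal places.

0.145

Under the Kimura two-parameter model, d = −½ ln(1 − 2P − Q) − ¼ ln(1 − 2Q).
1 − 2P − Q = 0.7998, giving −½ ln(0.7998) = 0.111697.
1 − 2Q = 0.8756, giving −¼ ln(0.8756) = 0.033211.
d = 0.111697 + 0.033211 = 0.144908.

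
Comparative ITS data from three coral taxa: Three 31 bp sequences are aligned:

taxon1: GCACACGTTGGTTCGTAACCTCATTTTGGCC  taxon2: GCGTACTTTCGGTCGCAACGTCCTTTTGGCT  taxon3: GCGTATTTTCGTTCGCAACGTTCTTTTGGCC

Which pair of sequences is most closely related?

taxon2 and taxon3

taxon1–taxon2: 9/31 differ, p = 0.290, d = 0.367.
taxon1–taxon3: 9/31 differ, p = 0.290, d = 0.367.
taxon2–taxon3: 4/31 differ, p = 0.129, d = 0.142.
The smallest distance is between taxon2 and taxon3.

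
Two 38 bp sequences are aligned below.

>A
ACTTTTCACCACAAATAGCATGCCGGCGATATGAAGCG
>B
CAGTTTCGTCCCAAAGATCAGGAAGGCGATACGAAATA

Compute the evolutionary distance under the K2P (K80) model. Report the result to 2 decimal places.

0.56

Of 38 sites, 6 differences are transitions and 9 are transversions, so P = 6/38 ≈ 0.157895 and Q = 9/38 ≈ 0.236842.
Under the Kimura two-parameter model, d = −½ ln(1 − 2P − Q) − ¼ ln(1 − 2Q).
1 − 2P − Q = 0.447368, giving −½ ln(0.447368) = 0.402187.
1 − 2Q = 0.526316, giving −¼ ln(0.526316) = 0.160463.
d = 0.402187 + 0.160463 = 0.562650.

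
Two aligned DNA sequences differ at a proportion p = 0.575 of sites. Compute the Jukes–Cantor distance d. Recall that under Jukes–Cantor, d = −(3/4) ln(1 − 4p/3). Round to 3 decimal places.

d = −(3/4) ln(1 − 4p/3) = −0.75 ln(1 − 0.766667) = −0.75 ln(0.233333)
  = −0.75 × (-1.455289) = 1.091467 substitutions/site.

1.091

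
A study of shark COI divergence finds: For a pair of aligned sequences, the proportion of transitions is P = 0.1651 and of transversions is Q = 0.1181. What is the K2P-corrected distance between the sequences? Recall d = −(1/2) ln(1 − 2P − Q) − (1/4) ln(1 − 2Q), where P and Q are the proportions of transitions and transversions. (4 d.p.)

0.3647

Under the Kimura two-parameter model, d = −½ ln(1 − 2P − Q) − ¼ ln(1 − 2Q).
1 − 2P − Q = 0.5517, giving −½ ln(0.5517) = 0.297375.
1 − 2Q = 0.7638, giving −¼ ln(0.7638) = 0.067362.
d = 0.297375 + 0.067362 = 0.364737.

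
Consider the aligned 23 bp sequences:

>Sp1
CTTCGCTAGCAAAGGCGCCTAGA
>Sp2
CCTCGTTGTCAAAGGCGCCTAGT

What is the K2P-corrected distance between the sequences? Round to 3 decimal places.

Of 23 sites, 3 differences are transitions and 2 are transversions, so P = 3/23 ≈ 0.130435 and Q = 2/23 ≈ 0.086957.
Under the Kimura two-parameter model, d = −½ ln(1 − 2P − Q) − ¼ ln(1 − 2Q).
1 − 2P − Q = 0.652173, giving −½ ln(0.652173) = 0.213723.
1 − 2Q = 0.826086, giving −¼ ln(0.826086) = 0.047764.
d = 0.213723 + 0.047764 = 0.261487.

0.261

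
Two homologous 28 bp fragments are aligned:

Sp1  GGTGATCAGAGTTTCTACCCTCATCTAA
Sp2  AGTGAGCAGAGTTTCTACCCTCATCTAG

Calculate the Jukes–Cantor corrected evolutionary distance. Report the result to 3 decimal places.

The sequences differ at 3 of 28 sites (1, 6, 28), so p = 3/28 ≈ 0.107143.
d = −(3/4) ln(1 − 4p/3) = −0.75 ln(1 − 0.142857) = −0.75 ln(0.857143)
  = −0.75 × (-0.154151) = 0.115613 substitutions/site.

0.116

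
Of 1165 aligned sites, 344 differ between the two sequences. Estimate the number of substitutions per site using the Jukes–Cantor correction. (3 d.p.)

p = 344/1165 ≈ 0.295279.
d = −(3/4) ln(1 − 4p/3) = −0.75 ln(1 − 0.393705) = −0.75 ln(0.606295)
  = −0.75 × (-0.500389) = 0.375292 substitutions/site.

0.375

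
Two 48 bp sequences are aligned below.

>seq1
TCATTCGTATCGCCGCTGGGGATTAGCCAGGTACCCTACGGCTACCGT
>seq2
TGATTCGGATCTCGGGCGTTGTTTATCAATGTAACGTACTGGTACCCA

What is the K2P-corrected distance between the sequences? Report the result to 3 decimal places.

0.560

Of 48 sites, 1 differences are transitions and 17 are transversions, so P = 1/48 ≈ 0.020833 and Q = 17/48 ≈ 0.354167.
Under the Kimura two-parameter model, d = −½ ln(1 − 2P − Q) − ¼ ln(1 − 2Q).
1 − 2P − Q = 0.604167, giving −½ ln(0.604167) = 0.251952.
1 − 2Q = 0.291666, giving −¼ ln(0.291666) = 0.308036.
d = 0.251952 + 0.308036 = 0.559988.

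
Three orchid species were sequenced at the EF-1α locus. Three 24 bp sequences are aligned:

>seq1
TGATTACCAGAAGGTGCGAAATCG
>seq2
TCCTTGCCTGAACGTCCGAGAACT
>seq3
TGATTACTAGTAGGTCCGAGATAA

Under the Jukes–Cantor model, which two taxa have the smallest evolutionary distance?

seq1 and seq3

seq1–seq2: 9/24 differ, p = 0.375, d = 0.520.
seq1–seq3: 6/24 differ, p = 0.250, d = 0.304.
seq2–seq3: 10/24 differ, p = 0.417, d = 0.608.
The smallest distance is between seq1 and seq3.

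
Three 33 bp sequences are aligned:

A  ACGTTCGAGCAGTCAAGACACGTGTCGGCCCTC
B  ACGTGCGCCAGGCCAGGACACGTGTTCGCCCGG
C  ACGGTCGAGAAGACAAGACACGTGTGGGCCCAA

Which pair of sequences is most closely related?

A and C

A–B: 11/33 differ, p = 0.333, d = 0.441.
A–C: 6/33 differ, p = 0.182, d = 0.208.
B–C: 11/33 differ, p = 0.333, d = 0.441.
The smallest distance is between A and C.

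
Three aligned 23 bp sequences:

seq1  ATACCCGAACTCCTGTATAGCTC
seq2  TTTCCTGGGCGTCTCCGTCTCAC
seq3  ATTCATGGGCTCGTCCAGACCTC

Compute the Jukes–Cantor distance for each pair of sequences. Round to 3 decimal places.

seq1–seq2: 13/23 sites differ → p ≈ 0.565217, d = −0.75 ln(1 − 0.753623) = 1.050669 ≈ 1.051.
seq1–seq3: 10/23 sites differ → p ≈ 0.434783, d = −0.75 ln(1 − 0.579711) = 0.650110 ≈ 0.650.
seq2–seq3: 10/23 sites differ → p ≈ 0.434783, d = −0.75 ln(1 − 0.579711) = 0.650110 ≈ 0.650.

d(seq1,seq2) = 1.051, d(seq1,seq3) = 0.650, d(seq2,seq3) = 0.650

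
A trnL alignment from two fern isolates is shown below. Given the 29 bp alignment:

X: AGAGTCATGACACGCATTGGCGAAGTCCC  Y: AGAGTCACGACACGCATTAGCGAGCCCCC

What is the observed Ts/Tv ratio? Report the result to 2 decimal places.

4.00

Transitions are A↔G and C↔T; transversions are all other mismatches.
Transitions: 4. Transversions: 1.
R = 4/1 = 4.00.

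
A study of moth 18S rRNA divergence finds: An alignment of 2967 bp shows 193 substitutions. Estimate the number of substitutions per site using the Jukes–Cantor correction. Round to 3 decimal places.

0.068

p = 193/2967 ≈ 0.065049.
d = −(3/4) ln(1 − 4p/3) = −0.75 ln(1 − 0.086732) = −0.75 ln(0.913268)
  = −0.75 × (-0.090726) = 0.068045 substitutions/site.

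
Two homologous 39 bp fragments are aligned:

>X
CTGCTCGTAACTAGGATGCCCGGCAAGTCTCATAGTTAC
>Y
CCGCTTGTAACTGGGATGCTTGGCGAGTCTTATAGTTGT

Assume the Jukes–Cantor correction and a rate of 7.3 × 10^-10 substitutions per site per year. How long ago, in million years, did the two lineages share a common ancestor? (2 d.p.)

The sequences differ at 9 of 39 sites (2, 6, 13, 20, 21, 25, 31, 38, 39), so p = 9/39 ≈ 0.230769.
d = −(3/4) ln(1 − 4p/3) = −0.75 ln(1 − 0.307692) = −0.75 ln(0.692308)
  = −0.75 × (-0.367724) = 0.275793 substitutions/site.
Under a molecular clock d = 2μt, so t = d/(2μ) = 0.275793 / (2 × 7.3 × 10^-10) = 188.90 million years.

188.90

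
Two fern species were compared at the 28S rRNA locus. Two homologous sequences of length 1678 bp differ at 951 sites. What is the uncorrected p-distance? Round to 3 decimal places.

p = 951/1678 = 0.566746… ≈ 0.567 (to 3 d.p.).

0.567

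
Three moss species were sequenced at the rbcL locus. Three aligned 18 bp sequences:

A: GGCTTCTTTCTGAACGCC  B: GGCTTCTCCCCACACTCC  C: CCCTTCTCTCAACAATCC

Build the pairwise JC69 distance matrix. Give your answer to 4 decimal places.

d(A,B) = 0.4408, d(A,C) = 0.6735, d(B,C) = 0.3470

A–B: 6/18 sites differ → p ≈ 0.333333, d = −0.75 ln(1 − 0.444444) = 0.440839 ≈ 0.4408.
A–C: 8/18 sites differ → p ≈ 0.444444, d = −0.75 ln(1 − 0.592592) = 0.673455 ≈ 0.6735.
B–C: 5/18 sites differ → p ≈ 0.277778, d = −0.75 ln(1 − 0.370371) = 0.346968 ≈ 0.3470.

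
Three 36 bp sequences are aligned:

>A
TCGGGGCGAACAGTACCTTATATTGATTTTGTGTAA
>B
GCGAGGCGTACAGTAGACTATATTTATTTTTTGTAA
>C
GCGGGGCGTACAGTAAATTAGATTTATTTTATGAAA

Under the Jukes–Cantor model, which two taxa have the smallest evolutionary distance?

A–B: 8/36 differ, p = 0.222, d = 0.264.
A–C: 8/36 differ, p = 0.222, d = 0.264.
B–C: 6/36 differ, p = 0.167, d = 0.188.
The smallest distance is between B and C.

B and C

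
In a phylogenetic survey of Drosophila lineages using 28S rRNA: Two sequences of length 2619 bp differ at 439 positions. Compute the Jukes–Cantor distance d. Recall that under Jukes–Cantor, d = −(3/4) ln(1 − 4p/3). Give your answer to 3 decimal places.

p = 439/2619 ≈ 0.167621.
d = −(3/4) ln(1 − 4p/3) = −0.75 ln(1 − 0.223495) = −0.75 ln(0.776505)
  = −0.75 × (-0.252952) = 0.189714 substitutions/site.

0.190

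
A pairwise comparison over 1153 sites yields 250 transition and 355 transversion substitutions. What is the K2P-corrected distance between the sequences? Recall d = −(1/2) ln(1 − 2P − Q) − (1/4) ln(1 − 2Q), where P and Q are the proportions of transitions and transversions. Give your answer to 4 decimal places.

0.9157

P = 250/1153 ≈ 0.216826 and Q = 355/1153 ≈ 0.307892.
Under the Kimura two-parameter model, d = −½ ln(1 − 2P − Q) − ¼ ln(1 − 2Q).
1 − 2P − Q = 0.258456, giving −½ ln(0.258456) = 0.676515.
1 − 2Q = 0.384216, giving −¼ ln(0.384216) = 0.239138.
d = 0.676515 + 0.239138 = 0.915653.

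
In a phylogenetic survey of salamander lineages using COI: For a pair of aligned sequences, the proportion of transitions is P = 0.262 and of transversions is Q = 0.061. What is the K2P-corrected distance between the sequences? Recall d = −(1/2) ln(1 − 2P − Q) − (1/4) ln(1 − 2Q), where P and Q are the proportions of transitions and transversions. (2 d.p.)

Under the Kimura two-parameter model, d = −½ ln(1 − 2P − Q) − ¼ ln(1 − 2Q).
1 − 2P − Q = 0.415, giving −½ ln(0.415) = 0.439738.
1 − 2Q = 0.878, giving −¼ ln(0.878) = 0.032527.
d = 0.439738 + 0.032527 = 0.472265.

0.47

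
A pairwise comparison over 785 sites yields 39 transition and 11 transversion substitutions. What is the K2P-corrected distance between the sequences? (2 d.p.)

0.07

P = 39/785 ≈ 0.049682 and Q = 11/785 ≈ 0.014013.
Under the Kimura two-parameter model, d = −½ ln(1 − 2P − Q) − ¼ ln(1 − 2Q).
1 − 2P − Q = 0.886623, giving −½ ln(0.886623) = 0.060168.
1 − 2Q = 0.971974, giving −¼ ln(0.971974) = 0.007107.
d = 0.060168 + 0.007107 = 0.067275.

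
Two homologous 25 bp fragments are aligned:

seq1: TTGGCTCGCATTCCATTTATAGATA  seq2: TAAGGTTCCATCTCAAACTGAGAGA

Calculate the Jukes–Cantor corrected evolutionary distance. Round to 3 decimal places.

0.886

The sequences differ at 13 of 25 sites, so p = 13/25 = 0.52.
d = −(3/4) ln(1 − 4p/3) = −0.75 ln(1 − 0.693333) = −0.75 ln(0.306667)
  = −0.75 × (-1.181993) = 0.886495 substitutions/site.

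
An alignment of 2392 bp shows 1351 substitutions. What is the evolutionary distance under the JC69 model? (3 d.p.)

1.049

p = 1351/2392 ≈ 0.564799.
d = −(3/4) ln(1 − 4p/3) = −0.75 ln(1 − 0.753065) = −0.75 ln(0.246935)
  = −0.75 × (-1.398630) = 1.048973 substitutions/site.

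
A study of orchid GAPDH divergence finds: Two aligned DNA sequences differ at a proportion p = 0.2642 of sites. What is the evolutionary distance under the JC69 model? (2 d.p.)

0.33

d = −(3/4) ln(1 − 4p/3) = −0.75 ln(1 − 0.352267) = −0.75 ln(0.647733)
  = −0.75 × (-0.434277) = 0.325708 substitutions/site.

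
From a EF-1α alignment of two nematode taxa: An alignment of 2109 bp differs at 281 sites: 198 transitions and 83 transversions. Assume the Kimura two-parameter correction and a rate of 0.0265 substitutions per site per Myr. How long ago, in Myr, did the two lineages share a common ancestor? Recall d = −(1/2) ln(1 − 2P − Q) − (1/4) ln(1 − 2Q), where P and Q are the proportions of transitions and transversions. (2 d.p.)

P = 198/2109 ≈ 0.093883 and Q = 83/2109 ≈ 0.039355.
Under the Kimura two-parameter model, d = −½ ln(1 − 2P − Q) − ¼ ln(1 − 2Q).
1 − 2P − Q = 0.772879, giving −½ ln(0.772879) = 0.128816.
1 − 2Q = 0.92129, giving −¼ ln(0.92129) = 0.020495.
d = 0.128816 + 0.020495 = 0.149311.
Under a molecular clock d = 2μt, so t = d/(2μ) = 0.149311 / (2 × 0.0265) = 2.82 Myr.

2.82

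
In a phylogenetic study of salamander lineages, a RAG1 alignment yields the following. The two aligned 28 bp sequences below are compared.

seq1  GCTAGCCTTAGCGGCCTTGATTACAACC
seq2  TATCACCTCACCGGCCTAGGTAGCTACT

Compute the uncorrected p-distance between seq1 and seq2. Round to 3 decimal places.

0.429

The sequences differ at 12 of 28 positions.
p = 12/28 = 0.428571… ≈ 0.429 (to 3 d.p.).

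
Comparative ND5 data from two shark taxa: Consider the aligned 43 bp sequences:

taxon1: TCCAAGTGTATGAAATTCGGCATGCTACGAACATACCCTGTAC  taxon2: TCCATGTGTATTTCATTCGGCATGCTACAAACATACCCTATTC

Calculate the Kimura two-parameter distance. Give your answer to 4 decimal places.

0.1836

Of 43 sites, 2 differences are transitions and 5 are transversions, so P = 2/43 ≈ 0.046512 and Q = 5/43 ≈ 0.116279.
Under the Kimura two-parameter model, d = −½ ln(1 − 2P − Q) − ¼ ln(1 − 2Q).
1 − 2P − Q = 0.790697, giving −½ ln(0.790697) = 0.117420.
1 − 2Q = 0.767442, giving −¼ ln(0.767442) = 0.066173.
d = 0.117420 + 0.066173 = 0.183593.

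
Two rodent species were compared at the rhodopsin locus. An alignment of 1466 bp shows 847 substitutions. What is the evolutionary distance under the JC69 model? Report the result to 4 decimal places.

p = 847/1466 ≈ 0.577763.
d = −(3/4) ln(1 − 4p/3) = −0.75 ln(1 − 0.770351) = −0.75 ln(0.229649)
  = −0.75 × (-1.471203) = 1.103402 substitutions/site.

1.1034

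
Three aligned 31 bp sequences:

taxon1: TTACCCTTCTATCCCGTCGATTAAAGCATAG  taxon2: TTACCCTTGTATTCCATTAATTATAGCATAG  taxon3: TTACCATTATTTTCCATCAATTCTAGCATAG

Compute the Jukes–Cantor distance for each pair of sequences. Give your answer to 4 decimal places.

taxon1–taxon2: 6/31 sites differ → p ≈ 0.193548, d = −0.75 ln(1 − 0.258064) = 0.223869 ≈ 0.2239.
taxon1–taxon3: 8/31 sites differ → p ≈ 0.258065, d = −0.75 ln(1 − 0.344087) = 0.316295 ≈ 0.3163.
taxon2–taxon3: 5/31 sites differ → p ≈ 0.16129, d = −0.75 ln(1 − 0.215053) = 0.181604 ≈ 0.1816.

d(taxon1,taxon2) = 0.2239, d(taxon1,taxon3) = 0.3163, d(taxon2,taxon3) = 0.1816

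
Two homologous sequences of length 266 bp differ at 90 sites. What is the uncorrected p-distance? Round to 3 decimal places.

p = 90/266 = 0.338345… ≈ 0.338 (to 3 d.p.).

0.338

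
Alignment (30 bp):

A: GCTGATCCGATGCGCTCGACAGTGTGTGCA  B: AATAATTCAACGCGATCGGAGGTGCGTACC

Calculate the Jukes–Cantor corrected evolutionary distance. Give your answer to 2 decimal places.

0.65

The sequences differ at 13 of 30 sites, so p = 13/30 ≈ 0.433333.
d = −(3/4) ln(1 − 4p/3) = −0.75 ln(1 − 0.577777) = −0.75 ln(0.422223)
  = −0.75 × (-0.862222) = 0.646667 substitutions/site.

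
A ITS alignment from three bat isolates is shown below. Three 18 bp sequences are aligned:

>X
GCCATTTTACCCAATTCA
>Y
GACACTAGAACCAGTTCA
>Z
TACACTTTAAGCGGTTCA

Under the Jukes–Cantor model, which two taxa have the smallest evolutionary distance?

Y and Z

X–Y: 6/18 differ, p = 0.333, d = 0.441.
X–Z: 7/18 differ, p = 0.389, d = 0.548.
Y–Z: 5/18 differ, p = 0.278, d = 0.347.
The smallest distance is between Y and Z.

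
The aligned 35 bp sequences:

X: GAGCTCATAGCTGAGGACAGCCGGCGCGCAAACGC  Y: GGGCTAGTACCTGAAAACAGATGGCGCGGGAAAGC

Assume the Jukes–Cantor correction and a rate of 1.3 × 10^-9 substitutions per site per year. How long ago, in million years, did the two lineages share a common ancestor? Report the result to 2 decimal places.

The sequences differ at 11 of 35 sites, so p = 11/35 ≈ 0.314286.
d = −(3/4) ln(1 − 4p/3) = −0.75 ln(1 − 0.419048) = −0.75 ln(0.580952)
  = −0.75 × (-0.543087) = 0.407315 substitutions/site.
Under a molecular clock d = 2μt, so t = d/(2μ) = 0.407315 / (2 × 1.3 × 10^-9) = 156.66 million years.

156.66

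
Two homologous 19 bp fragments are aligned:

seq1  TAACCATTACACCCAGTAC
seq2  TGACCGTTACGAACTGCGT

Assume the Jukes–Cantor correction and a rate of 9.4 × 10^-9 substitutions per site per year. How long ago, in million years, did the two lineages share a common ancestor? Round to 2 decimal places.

The sequences differ at 9 of 19 sites (2, 6, 11, 12, 13, 15, 17, 18, 19), so p = 9/19 ≈ 0.473684.
d = −(3/4) ln(1 − 4p/3) = −0.75 ln(1 − 0.631579) = −0.75 ln(0.368421)
  = −0.75 × (-0.998529) = 0.748897 substitutions/site.
Under a molecular clock d = 2μt, so t = d/(2μ) = 0.748897 / (2 × 9.4 × 10^-9) = 39.83 million years.

39.83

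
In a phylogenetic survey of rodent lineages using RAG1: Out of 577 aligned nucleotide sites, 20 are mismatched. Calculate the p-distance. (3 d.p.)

p = 20/577 = 0.034662… ≈ 0.035 (to 3 d.p.).

0.035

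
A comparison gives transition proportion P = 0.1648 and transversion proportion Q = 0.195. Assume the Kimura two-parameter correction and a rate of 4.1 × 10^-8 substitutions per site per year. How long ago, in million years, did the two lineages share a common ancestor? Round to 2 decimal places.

Under the Kimura two-parameter model, d = −½ ln(1 − 2P − Q) − ¼ ln(1 − 2Q).
1 − 2P − Q = 0.4754, giving −½ ln(0.4754) = 0.371799.
1 − 2Q = 0.61, giving −¼ ln(0.61) = 0.123574.
d = 0.371799 + 0.123574 = 0.495373.
Under a molecular clock d = 2μt, so t = d/(2μ) = 0.495373 / (2 × 4.1 × 10^-8) = 6.04 million years.

6.04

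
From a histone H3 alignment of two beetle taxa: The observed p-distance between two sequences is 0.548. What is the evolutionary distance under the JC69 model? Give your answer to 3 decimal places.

0.984

d = −(3/4) ln(1 − 4p/3) = −0.75 ln(1 − 0.730667) = −0.75 ln(0.269333)
  = −0.75 × (-1.311807) = 0.983855 substitutions/site.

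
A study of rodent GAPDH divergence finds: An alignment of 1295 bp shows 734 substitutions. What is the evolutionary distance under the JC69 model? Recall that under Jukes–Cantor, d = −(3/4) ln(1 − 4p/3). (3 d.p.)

1.057

p = 734/1295 ≈ 0.566795.
d = −(3/4) ln(1 − 4p/3) = −0.75 ln(1 − 0.755727) = −0.75 ln(0.244273)
  = −0.75 × (-1.409469) = 1.057102 substitutions/site.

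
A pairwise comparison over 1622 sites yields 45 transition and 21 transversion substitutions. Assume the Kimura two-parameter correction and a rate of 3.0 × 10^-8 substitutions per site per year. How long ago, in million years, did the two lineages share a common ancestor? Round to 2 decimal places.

0.70

P = 45/1622 ≈ 0.027744 and Q = 21/1622 ≈ 0.012947.
Under the Kimura two-parameter model, d = −½ ln(1 − 2P − Q) − ¼ ln(1 − 2Q).
1 − 2P − Q = 0.931565, giving −½ ln(0.931565) = 0.035445.
1 − 2Q = 0.974106, giving −¼ ln(0.974106) = 0.006559.
d = 0.035445 + 0.006559 = 0.042004.
Under a molecular clock d = 2μt, so t = d/(2μ) = 0.042004 / (2 × 3.0 × 10^-8) = 0.70 million years.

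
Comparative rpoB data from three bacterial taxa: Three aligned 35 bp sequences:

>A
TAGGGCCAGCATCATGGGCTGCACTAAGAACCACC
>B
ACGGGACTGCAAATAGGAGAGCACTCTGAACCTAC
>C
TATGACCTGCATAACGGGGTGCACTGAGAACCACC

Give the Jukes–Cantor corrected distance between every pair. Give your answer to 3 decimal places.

A–B: 15/35 sites differ → p ≈ 0.428571, d = −0.75 ln(1 − 0.571428) = 0.635472 ≈ 0.635.
A–C: 7/35 sites differ → p = 0.2, d = −0.75 ln(1 − 0.266667) = 0.232617 ≈ 0.233.
B–C: 14/35 sites differ → p = 0.4, d = −0.75 ln(1 − 0.533333) = 0.571605 ≈ 0.572.

d(A,B) = 0.635, d(A,C) = 0.233, d(B,C) = 0.572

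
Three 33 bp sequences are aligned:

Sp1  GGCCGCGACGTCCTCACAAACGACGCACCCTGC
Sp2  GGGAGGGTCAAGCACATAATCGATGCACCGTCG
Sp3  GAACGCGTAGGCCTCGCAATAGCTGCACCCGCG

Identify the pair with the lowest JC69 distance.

Sp1–Sp2: 14/33 differ, p = 0.424, d = 0.625.
Sp1–Sp3: 13/33 differ, p = 0.394, d = 0.559.
Sp2–Sp3: 15/33 differ, p = 0.455, d = 0.699.
The smallest distance is between Sp1 and Sp3.

Sp1 and Sp3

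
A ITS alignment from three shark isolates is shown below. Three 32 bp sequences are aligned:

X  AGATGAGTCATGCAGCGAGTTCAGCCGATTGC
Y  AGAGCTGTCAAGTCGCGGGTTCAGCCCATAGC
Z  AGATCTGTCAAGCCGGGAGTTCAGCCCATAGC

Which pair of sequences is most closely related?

X–Y: 9/32 differ, p = 0.281, d = 0.353.
X–Z: 7/32 differ, p = 0.219, d = 0.259.
Y–Z: 4/32 differ, p = 0.125, d = 0.137.
The smallest distance is between Y and Z.

Y and Z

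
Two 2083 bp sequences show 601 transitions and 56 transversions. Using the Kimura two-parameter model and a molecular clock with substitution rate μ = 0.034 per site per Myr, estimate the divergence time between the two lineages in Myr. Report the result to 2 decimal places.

7.01

P = 601/2083 ≈ 0.288526 and Q = 56/2083 ≈ 0.026884.
Under the Kimura two-parameter model, d = −½ ln(1 − 2P − Q) − ¼ ln(1 − 2Q).
1 − 2P − Q = 0.396064, giving −½ ln(0.396064) = 0.463090.
1 − 2Q = 0.946232, giving −¼ ln(0.946232) = 0.013817.
d = 0.463090 + 0.013817 = 0.476907.
Under a molecular clock d = 2μt, so t = d/(2μ) = 0.476907 / (2 × 0.034) = 7.01 Myr.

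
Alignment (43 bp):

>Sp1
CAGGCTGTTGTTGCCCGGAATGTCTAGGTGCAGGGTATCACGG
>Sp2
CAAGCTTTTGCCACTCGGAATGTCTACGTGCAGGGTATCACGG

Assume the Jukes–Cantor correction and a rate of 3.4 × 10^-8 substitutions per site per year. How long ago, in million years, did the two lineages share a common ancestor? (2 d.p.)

The sequences differ at 7 of 43 sites (3, 7, 11, 12, 13, 15, 27), so p = 7/43 ≈ 0.162791.
d = −(3/4) ln(1 − 4p/3) = −0.75 ln(1 − 0.217055) = −0.75 ln(0.782945)
  = −0.75 × (-0.244693) = 0.183520 substitutions/site.
Under a molecular clock d = 2μt, so t = d/(2μ) = 0.183520 / (2 × 3.4 × 10^-8) = 2.70 million years.

2.70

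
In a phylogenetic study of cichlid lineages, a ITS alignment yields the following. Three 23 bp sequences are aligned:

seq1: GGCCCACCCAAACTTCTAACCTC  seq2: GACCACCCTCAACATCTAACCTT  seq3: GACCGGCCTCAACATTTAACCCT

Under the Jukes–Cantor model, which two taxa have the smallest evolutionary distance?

seq2 and seq3

seq1–seq2: 7/23 differ, p = 0.304, d = 0.390.
seq1–seq3: 9/23 differ, p = 0.391, d = 0.553.
seq2–seq3: 4/23 differ, p = 0.174, d = 0.198.
The smallest distance is between seq2 and seq3.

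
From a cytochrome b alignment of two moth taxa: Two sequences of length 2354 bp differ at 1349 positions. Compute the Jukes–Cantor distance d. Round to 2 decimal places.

1.08

p = 1349/2354 ≈ 0.573067.
d = −(3/4) ln(1 − 4p/3) = −0.75 ln(1 − 0.764089) = −0.75 ln(0.235911)
  = −0.75 × (-1.444301) = 1.083226 substitutions/site.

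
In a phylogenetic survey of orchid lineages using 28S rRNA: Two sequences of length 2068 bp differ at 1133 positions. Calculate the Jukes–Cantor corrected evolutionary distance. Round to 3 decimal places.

0.983

p = 1133/2068 ≈ 0.547872.
d = −(3/4) ln(1 − 4p/3) = −0.75 ln(1 − 0.730496) = −0.75 ln(0.269504)
  = −0.75 × (-1.311172) = 0.983379 substitutions/site.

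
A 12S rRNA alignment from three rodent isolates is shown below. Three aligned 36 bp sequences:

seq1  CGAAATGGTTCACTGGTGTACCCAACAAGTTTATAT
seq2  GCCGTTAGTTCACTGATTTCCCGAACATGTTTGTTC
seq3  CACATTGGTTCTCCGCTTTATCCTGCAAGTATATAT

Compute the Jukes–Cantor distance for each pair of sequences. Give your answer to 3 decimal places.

seq1–seq2: 14/36 sites differ → p ≈ 0.388889, d = −0.75 ln(1 − 0.518519) = 0.548166 ≈ 0.548.
seq1–seq3: 11/36 sites differ → p ≈ 0.305556, d = −0.75 ln(1 − 0.407408) = 0.392437 ≈ 0.392.
seq2–seq3: 17/36 sites differ → p ≈ 0.472222, d = −0.75 ln(1 − 0.629629) = 0.744938 ≈ 0.745.

d(seq1,seq2) = 0.548, d(seq1,seq3) = 0.392, d(seq2,seq3) = 0.745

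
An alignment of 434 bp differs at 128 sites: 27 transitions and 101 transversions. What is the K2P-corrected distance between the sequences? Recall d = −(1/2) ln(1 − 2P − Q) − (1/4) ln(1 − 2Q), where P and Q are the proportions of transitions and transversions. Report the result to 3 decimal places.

P = 27/434 ≈ 0.062212 and Q = 101/434 ≈ 0.232719.
Under the Kimura two-parameter model, d = −½ ln(1 − 2P − Q) − ¼ ln(1 − 2Q).
1 − 2P − Q = 0.642857, giving −½ ln(0.642857) = 0.220916.
1 − 2Q = 0.534562, giving −¼ ln(0.534562) = 0.156577.
d = 0.220916 + 0.156577 = 0.377493.

0.377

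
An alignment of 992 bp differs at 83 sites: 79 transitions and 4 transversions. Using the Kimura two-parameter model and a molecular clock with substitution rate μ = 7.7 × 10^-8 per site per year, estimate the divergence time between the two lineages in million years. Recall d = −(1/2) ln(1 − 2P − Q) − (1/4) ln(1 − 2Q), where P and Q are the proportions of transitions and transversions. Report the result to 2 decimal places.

0.59

P = 79/992 ≈ 0.079637 and Q = 4/992 ≈ 0.004032.
Under the Kimura two-parameter model, d = −½ ln(1 − 2P − Q) − ¼ ln(1 − 2Q).
1 − 2P − Q = 0.836694, giving −½ ln(0.836694) = 0.089148.
1 − 2Q = 0.991936, giving −¼ ln(0.991936) = 0.002024.
d = 0.089148 + 0.002024 = 0.091172.
Under a molecular clock d = 2μt, so t = d/(2μ) = 0.091172 / (2 × 7.7 × 10^-8) = 0.59 million years.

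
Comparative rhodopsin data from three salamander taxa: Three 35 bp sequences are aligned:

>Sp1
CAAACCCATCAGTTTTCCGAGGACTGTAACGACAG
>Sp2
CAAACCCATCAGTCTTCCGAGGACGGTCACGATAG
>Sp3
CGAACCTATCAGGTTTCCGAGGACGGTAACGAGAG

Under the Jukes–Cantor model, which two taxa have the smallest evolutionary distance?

Sp1–Sp2: 4/35 differ, p = 0.114, d = 0.124.
Sp1–Sp3: 5/35 differ, p = 0.143, d = 0.158.
Sp2–Sp3: 6/35 differ, p = 0.171, d = 0.195.
The smallest distance is between Sp1 and Sp2.

Sp1 and Sp2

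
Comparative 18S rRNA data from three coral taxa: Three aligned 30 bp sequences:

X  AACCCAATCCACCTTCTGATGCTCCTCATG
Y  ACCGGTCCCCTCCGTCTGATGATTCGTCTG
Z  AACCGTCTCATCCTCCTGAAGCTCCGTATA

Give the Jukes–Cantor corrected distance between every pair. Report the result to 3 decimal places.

X–Y: 13/30 sites differ → p ≈ 0.433333, d = −0.75 ln(1 − 0.577777) = 0.646666 ≈ 0.647.
X–Z: 10/30 sites differ → p ≈ 0.333333, d = −0.75 ln(1 − 0.444444) = 0.440839 ≈ 0.441.
Y–Z: 11/30 sites differ → p ≈ 0.366667, d = −0.75 ln(1 − 0.488889) = 0.503376 ≈ 0.503.

d(X,Y) = 0.647, d(X,Z) = 0.441, d(Y,Z) = 0.503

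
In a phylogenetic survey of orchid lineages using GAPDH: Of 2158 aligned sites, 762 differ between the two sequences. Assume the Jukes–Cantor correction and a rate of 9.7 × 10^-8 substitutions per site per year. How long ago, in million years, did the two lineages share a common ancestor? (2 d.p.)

2.46

p = 762/2158 ≈ 0.353105.
d = −(3/4) ln(1 − 4p/3) = −0.75 ln(1 − 0.470807) = −0.75 ln(0.529193)
  = −0.75 × (-0.636402) = 0.477302 substitutions/site.
Under a molecular clock d = 2μt, so t = d/(2μ) = 0.477302 / (2 × 9.7 × 10^-8) = 2.46 million years.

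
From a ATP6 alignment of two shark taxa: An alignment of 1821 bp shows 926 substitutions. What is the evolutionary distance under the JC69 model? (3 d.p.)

0.850

p = 926/1821 ≈ 0.508512.
d = −(3/4) ln(1 − 4p/3) = −0.75 ln(1 − 0.678016) = −0.75 ln(0.321984)
  = −0.75 × (-1.133253) = 0.849940 substitutions/site.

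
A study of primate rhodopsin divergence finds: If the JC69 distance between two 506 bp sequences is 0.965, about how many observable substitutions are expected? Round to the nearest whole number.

275

Invert JC69: p = (3/4)(1 − e^(−4d/3)) = 0.75 × (1 − e^(-1.286667)) = 0.75 × (1 − 0.276190) = 0.542858.
Expected differing sites = pL ≈ 0.542858 × 506 = 274.686148 ≈ 275.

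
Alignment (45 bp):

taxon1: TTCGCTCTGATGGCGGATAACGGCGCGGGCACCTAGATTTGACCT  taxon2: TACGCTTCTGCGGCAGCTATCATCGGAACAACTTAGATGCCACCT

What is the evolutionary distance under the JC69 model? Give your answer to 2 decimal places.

The sequences differ at 20 of 45 sites, so p = 20/45 ≈ 0.444444.
d = −(3/4) ln(1 − 4p/3) = −0.75 ln(1 − 0.592592) = −0.75 ln(0.407408)
  = −0.75 × (-0.897940) = 0.673455 substitutions/site.

0.67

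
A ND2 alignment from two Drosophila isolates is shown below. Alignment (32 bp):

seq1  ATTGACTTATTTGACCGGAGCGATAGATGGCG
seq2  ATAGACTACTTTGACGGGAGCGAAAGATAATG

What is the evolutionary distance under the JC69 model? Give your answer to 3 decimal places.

The sequences differ at 8 of 32 sites (3, 8, 9, 16, 24, 29, 30, 31), so p = 8/32 = 0.25.
d = −(3/4) ln(1 − 4p/3) = −0.75 ln(1 − 0.333333) = −0.75 ln(0.666667)
  = −0.75 × (-0.405465) = 0.304099 substitutions/site.

0.304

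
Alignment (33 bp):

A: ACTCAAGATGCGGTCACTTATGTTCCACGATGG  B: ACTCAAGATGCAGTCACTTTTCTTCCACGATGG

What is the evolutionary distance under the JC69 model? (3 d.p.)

The sequences differ at 3 of 33 sites (12, 20, 22), so p = 3/33 ≈ 0.090909.
d = −(3/4) ln(1 − 4p/3) = −0.75 ln(1 − 0.121212) = −0.75 ln(0.878788)
  = −0.75 × (-0.129212) = 0.096909 substitutions/site.

0.097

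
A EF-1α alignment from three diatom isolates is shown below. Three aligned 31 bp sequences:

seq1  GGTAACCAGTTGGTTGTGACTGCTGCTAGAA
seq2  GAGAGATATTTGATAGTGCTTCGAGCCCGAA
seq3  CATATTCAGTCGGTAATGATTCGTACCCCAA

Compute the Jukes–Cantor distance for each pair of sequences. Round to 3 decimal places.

seq1–seq2: 15/31 sites differ → p ≈ 0.483871, d = −0.75 ln(1 − 0.645161) = 0.777068 ≈ 0.777.
seq1–seq3: 14/31 sites differ → p ≈ 0.451613, d = −0.75 ln(1 − 0.602151) = 0.691262 ≈ 0.691.
seq2–seq3: 13/31 sites differ → p ≈ 0.419355, d = −0.75 ln(1 − 0.55914) = 0.614271 ≈ 0.614.

d(seq1,seq2) = 0.777, d(seq1,seq3) = 0.691, d(seq2,seq3) = 0.614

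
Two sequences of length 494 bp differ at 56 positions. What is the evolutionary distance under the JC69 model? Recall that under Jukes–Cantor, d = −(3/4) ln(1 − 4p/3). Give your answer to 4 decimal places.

p = 56/494 ≈ 0.11336.
d = −(3/4) ln(1 − 4p/3) = −0.75 ln(1 − 0.151147) = −0.75 ln(0.848853)
  = −0.75 × (-0.163869) = 0.122902 substitutions/site.

0.1229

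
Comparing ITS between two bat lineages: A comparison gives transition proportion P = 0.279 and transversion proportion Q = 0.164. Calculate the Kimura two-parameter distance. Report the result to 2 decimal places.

0.74

Under the Kimura two-parameter model, d = −½ ln(1 − 2P − Q) − ¼ ln(1 − 2Q).
1 − 2P − Q = 0.278, giving −½ ln(0.278) = 0.640067.
1 − 2Q = 0.672, giving −¼ ln(0.672) = 0.099374.
d = 0.640067 + 0.099374 = 0.739441.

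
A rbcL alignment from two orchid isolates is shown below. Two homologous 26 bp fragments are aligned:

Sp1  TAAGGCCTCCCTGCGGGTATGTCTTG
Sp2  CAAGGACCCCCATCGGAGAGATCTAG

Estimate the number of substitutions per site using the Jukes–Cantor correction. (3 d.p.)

0.539

The sequences differ at 10 of 26 sites (1, 6, 8, 12, 13, 17, 18, 20, 21, 25), so p = 10/26 ≈ 0.384615.
d = −(3/4) ln(1 − 4p/3) = −0.75 ln(1 − 0.51282) = −0.75 ln(0.48718)
  = −0.75 × (-0.719122) = 0.539342 substitutions/site.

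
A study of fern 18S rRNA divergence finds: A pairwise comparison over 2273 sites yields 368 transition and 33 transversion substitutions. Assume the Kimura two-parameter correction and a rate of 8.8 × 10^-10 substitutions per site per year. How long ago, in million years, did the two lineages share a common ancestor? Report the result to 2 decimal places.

121.51

P = 368/2273 ≈ 0.161901 and Q = 33/2273 ≈ 0.014518.
Under the Kimura two-parameter model, d = −½ ln(1 − 2P − Q) − ¼ ln(1 − 2Q).
1 − 2P − Q = 0.66168, giving −½ ln(0.66168) = 0.206487.
1 − 2Q = 0.970964, giving −¼ ln(0.970964) = 0.007366.
d = 0.206487 + 0.007366 = 0.213853.
Under a molecular clock d = 2μt, so t = d/(2μ) = 0.213853 / (2 × 8.8 × 10^-10) = 121.51 million years.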